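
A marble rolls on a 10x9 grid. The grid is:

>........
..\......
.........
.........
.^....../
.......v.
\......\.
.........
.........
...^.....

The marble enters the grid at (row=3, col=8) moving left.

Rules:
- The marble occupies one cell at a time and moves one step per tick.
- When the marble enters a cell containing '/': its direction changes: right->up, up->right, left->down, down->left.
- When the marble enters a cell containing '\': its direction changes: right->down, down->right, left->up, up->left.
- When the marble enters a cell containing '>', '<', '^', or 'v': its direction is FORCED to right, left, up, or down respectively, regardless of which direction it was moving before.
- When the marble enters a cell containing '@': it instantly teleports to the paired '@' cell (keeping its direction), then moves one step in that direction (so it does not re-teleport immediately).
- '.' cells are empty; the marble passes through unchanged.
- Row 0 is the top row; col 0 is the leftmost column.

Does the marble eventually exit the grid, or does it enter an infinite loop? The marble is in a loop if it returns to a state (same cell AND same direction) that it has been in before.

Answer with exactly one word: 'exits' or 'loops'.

Answer: exits

Derivation:
Step 1: enter (3,8), '.' pass, move left to (3,7)
Step 2: enter (3,7), '.' pass, move left to (3,6)
Step 3: enter (3,6), '.' pass, move left to (3,5)
Step 4: enter (3,5), '.' pass, move left to (3,4)
Step 5: enter (3,4), '.' pass, move left to (3,3)
Step 6: enter (3,3), '.' pass, move left to (3,2)
Step 7: enter (3,2), '.' pass, move left to (3,1)
Step 8: enter (3,1), '.' pass, move left to (3,0)
Step 9: enter (3,0), '.' pass, move left to (3,-1)
Step 10: at (3,-1) — EXIT via left edge, pos 3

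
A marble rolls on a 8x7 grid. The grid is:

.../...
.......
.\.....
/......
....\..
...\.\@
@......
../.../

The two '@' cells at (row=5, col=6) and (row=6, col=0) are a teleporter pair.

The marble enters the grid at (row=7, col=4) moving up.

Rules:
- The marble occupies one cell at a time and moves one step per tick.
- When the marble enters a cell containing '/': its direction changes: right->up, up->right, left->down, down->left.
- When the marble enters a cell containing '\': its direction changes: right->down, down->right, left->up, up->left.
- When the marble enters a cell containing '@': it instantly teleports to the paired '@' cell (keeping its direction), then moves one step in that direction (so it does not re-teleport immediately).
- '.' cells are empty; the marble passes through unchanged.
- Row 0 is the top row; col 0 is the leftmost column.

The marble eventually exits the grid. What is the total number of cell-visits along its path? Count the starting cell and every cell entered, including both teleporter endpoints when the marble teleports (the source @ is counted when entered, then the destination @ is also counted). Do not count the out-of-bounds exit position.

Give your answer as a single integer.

Step 1: enter (7,4), '.' pass, move up to (6,4)
Step 2: enter (6,4), '.' pass, move up to (5,4)
Step 3: enter (5,4), '.' pass, move up to (4,4)
Step 4: enter (4,4), '\' deflects up->left, move left to (4,3)
Step 5: enter (4,3), '.' pass, move left to (4,2)
Step 6: enter (4,2), '.' pass, move left to (4,1)
Step 7: enter (4,1), '.' pass, move left to (4,0)
Step 8: enter (4,0), '.' pass, move left to (4,-1)
Step 9: at (4,-1) — EXIT via left edge, pos 4
Path length (cell visits): 8

Answer: 8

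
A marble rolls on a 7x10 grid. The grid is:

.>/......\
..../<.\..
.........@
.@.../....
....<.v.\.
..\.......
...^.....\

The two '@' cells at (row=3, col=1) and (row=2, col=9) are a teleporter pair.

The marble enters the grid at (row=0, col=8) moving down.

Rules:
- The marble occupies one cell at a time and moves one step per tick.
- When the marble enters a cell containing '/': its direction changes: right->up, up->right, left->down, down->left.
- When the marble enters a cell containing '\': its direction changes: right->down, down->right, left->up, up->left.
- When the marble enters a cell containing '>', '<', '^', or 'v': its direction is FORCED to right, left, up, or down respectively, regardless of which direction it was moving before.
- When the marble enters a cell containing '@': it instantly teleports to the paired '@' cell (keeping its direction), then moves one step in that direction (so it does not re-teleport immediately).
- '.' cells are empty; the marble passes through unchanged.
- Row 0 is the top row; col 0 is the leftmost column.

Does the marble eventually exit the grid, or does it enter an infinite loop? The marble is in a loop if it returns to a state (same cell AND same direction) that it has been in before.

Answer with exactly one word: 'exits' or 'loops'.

Step 1: enter (0,8), '.' pass, move down to (1,8)
Step 2: enter (1,8), '.' pass, move down to (2,8)
Step 3: enter (2,8), '.' pass, move down to (3,8)
Step 4: enter (3,8), '.' pass, move down to (4,8)
Step 5: enter (4,8), '\' deflects down->right, move right to (4,9)
Step 6: enter (4,9), '.' pass, move right to (4,10)
Step 7: at (4,10) — EXIT via right edge, pos 4

Answer: exits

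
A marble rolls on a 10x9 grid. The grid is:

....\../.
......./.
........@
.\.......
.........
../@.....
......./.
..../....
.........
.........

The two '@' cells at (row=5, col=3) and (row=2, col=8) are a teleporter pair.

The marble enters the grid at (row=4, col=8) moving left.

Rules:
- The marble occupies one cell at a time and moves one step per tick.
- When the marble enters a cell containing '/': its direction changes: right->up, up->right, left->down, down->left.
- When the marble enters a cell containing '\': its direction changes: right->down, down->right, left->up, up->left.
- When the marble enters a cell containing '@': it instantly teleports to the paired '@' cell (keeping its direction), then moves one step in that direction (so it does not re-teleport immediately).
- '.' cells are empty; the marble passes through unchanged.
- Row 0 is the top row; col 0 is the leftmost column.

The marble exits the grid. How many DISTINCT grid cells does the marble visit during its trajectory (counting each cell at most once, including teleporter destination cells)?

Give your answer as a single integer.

Step 1: enter (4,8), '.' pass, move left to (4,7)
Step 2: enter (4,7), '.' pass, move left to (4,6)
Step 3: enter (4,6), '.' pass, move left to (4,5)
Step 4: enter (4,5), '.' pass, move left to (4,4)
Step 5: enter (4,4), '.' pass, move left to (4,3)
Step 6: enter (4,3), '.' pass, move left to (4,2)
Step 7: enter (4,2), '.' pass, move left to (4,1)
Step 8: enter (4,1), '.' pass, move left to (4,0)
Step 9: enter (4,0), '.' pass, move left to (4,-1)
Step 10: at (4,-1) — EXIT via left edge, pos 4
Distinct cells visited: 9 (path length 9)

Answer: 9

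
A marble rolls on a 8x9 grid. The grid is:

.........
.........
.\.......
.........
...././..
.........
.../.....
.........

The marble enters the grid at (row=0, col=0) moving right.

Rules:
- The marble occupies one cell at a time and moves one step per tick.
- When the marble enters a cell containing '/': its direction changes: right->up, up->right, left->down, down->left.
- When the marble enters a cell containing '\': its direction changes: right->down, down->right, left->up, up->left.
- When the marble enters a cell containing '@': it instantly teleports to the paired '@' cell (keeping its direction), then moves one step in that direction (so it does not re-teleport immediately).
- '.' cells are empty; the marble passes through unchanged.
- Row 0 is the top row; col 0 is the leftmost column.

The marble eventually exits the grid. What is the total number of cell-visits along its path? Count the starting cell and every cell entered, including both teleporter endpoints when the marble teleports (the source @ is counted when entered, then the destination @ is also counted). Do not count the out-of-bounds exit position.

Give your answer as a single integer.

Answer: 9

Derivation:
Step 1: enter (0,0), '.' pass, move right to (0,1)
Step 2: enter (0,1), '.' pass, move right to (0,2)
Step 3: enter (0,2), '.' pass, move right to (0,3)
Step 4: enter (0,3), '.' pass, move right to (0,4)
Step 5: enter (0,4), '.' pass, move right to (0,5)
Step 6: enter (0,5), '.' pass, move right to (0,6)
Step 7: enter (0,6), '.' pass, move right to (0,7)
Step 8: enter (0,7), '.' pass, move right to (0,8)
Step 9: enter (0,8), '.' pass, move right to (0,9)
Step 10: at (0,9) — EXIT via right edge, pos 0
Path length (cell visits): 9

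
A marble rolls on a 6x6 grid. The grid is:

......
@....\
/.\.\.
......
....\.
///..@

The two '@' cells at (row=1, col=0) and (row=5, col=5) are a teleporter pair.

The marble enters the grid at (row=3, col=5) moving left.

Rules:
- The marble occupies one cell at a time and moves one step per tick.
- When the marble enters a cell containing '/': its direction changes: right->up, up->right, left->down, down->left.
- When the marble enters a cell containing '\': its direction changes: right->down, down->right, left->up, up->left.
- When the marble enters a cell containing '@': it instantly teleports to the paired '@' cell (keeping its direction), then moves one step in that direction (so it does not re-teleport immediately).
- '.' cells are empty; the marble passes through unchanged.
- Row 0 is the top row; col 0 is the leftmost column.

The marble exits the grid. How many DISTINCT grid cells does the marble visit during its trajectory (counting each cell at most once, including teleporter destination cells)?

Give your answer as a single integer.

Step 1: enter (3,5), '.' pass, move left to (3,4)
Step 2: enter (3,4), '.' pass, move left to (3,3)
Step 3: enter (3,3), '.' pass, move left to (3,2)
Step 4: enter (3,2), '.' pass, move left to (3,1)
Step 5: enter (3,1), '.' pass, move left to (3,0)
Step 6: enter (3,0), '.' pass, move left to (3,-1)
Step 7: at (3,-1) — EXIT via left edge, pos 3
Distinct cells visited: 6 (path length 6)

Answer: 6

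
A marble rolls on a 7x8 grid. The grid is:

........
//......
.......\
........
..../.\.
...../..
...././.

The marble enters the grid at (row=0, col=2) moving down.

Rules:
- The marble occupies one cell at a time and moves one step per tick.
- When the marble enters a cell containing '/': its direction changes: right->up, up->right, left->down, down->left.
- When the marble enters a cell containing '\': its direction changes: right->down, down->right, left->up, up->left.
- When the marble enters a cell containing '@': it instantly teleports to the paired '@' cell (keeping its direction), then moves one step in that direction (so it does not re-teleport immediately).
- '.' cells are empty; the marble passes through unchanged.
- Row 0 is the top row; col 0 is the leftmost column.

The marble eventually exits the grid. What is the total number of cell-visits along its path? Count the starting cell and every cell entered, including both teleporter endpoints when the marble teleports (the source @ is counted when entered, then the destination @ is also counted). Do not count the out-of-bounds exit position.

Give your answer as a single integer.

Step 1: enter (0,2), '.' pass, move down to (1,2)
Step 2: enter (1,2), '.' pass, move down to (2,2)
Step 3: enter (2,2), '.' pass, move down to (3,2)
Step 4: enter (3,2), '.' pass, move down to (4,2)
Step 5: enter (4,2), '.' pass, move down to (5,2)
Step 6: enter (5,2), '.' pass, move down to (6,2)
Step 7: enter (6,2), '.' pass, move down to (7,2)
Step 8: at (7,2) — EXIT via bottom edge, pos 2
Path length (cell visits): 7

Answer: 7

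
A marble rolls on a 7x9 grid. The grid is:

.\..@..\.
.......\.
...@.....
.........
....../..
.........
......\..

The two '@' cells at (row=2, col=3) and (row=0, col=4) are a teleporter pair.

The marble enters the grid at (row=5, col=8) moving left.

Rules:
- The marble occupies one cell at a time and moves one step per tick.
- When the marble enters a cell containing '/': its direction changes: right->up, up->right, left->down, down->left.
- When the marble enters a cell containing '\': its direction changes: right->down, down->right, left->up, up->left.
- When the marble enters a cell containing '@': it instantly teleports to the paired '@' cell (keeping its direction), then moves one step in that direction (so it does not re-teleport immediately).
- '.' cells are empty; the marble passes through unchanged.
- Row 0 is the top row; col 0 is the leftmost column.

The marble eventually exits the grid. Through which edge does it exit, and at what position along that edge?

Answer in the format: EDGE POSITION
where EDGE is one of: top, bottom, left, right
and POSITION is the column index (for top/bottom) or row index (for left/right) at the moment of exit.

Answer: left 5

Derivation:
Step 1: enter (5,8), '.' pass, move left to (5,7)
Step 2: enter (5,7), '.' pass, move left to (5,6)
Step 3: enter (5,6), '.' pass, move left to (5,5)
Step 4: enter (5,5), '.' pass, move left to (5,4)
Step 5: enter (5,4), '.' pass, move left to (5,3)
Step 6: enter (5,3), '.' pass, move left to (5,2)
Step 7: enter (5,2), '.' pass, move left to (5,1)
Step 8: enter (5,1), '.' pass, move left to (5,0)
Step 9: enter (5,0), '.' pass, move left to (5,-1)
Step 10: at (5,-1) — EXIT via left edge, pos 5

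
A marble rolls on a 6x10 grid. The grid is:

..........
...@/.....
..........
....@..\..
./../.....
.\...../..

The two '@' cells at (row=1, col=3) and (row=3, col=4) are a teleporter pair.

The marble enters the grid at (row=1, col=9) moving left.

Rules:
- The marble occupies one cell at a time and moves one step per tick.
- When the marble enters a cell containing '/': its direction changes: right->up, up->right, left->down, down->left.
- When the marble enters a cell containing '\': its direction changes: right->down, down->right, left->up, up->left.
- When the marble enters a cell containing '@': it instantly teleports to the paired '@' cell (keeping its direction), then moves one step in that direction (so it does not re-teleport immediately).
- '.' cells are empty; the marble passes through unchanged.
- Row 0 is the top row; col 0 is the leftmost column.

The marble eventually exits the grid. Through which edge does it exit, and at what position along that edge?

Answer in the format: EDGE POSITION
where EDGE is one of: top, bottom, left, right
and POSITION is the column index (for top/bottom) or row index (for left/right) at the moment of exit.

Answer: bottom 3

Derivation:
Step 1: enter (1,9), '.' pass, move left to (1,8)
Step 2: enter (1,8), '.' pass, move left to (1,7)
Step 3: enter (1,7), '.' pass, move left to (1,6)
Step 4: enter (1,6), '.' pass, move left to (1,5)
Step 5: enter (1,5), '.' pass, move left to (1,4)
Step 6: enter (1,4), '/' deflects left->down, move down to (2,4)
Step 7: enter (2,4), '.' pass, move down to (3,4)
Step 8: enter (3,4), '@' teleport (3,4)->(1,3), also enter (1,3), move down to (2,3)
Step 9: enter (2,3), '.' pass, move down to (3,3)
Step 10: enter (3,3), '.' pass, move down to (4,3)
Step 11: enter (4,3), '.' pass, move down to (5,3)
Step 12: enter (5,3), '.' pass, move down to (6,3)
Step 13: at (6,3) — EXIT via bottom edge, pos 3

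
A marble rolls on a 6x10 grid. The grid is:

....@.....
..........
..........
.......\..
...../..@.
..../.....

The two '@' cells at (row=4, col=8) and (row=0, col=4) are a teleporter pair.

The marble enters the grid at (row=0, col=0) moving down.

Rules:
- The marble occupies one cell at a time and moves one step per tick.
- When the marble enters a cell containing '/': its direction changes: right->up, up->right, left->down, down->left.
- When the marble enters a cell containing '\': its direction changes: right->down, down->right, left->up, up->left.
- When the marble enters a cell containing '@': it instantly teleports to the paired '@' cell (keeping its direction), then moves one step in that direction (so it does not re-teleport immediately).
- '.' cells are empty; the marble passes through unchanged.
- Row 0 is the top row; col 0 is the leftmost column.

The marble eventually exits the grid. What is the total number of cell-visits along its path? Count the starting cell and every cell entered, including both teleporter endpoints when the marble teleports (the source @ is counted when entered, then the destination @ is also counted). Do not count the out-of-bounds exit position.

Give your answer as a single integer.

Answer: 6

Derivation:
Step 1: enter (0,0), '.' pass, move down to (1,0)
Step 2: enter (1,0), '.' pass, move down to (2,0)
Step 3: enter (2,0), '.' pass, move down to (3,0)
Step 4: enter (3,0), '.' pass, move down to (4,0)
Step 5: enter (4,0), '.' pass, move down to (5,0)
Step 6: enter (5,0), '.' pass, move down to (6,0)
Step 7: at (6,0) — EXIT via bottom edge, pos 0
Path length (cell visits): 6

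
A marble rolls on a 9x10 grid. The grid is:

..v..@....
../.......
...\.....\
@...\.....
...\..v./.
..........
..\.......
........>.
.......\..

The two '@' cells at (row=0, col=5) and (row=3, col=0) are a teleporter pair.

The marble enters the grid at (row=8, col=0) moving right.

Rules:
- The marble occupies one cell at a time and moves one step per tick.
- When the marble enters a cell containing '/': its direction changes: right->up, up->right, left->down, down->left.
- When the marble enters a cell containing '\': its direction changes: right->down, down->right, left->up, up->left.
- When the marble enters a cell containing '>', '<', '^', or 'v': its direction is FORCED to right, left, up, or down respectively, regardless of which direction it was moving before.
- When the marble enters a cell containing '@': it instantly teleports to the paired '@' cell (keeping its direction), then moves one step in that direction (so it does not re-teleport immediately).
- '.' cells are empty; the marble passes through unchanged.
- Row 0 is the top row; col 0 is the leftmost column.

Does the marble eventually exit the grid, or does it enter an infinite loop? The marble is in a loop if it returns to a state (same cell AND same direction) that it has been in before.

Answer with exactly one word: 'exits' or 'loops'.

Answer: exits

Derivation:
Step 1: enter (8,0), '.' pass, move right to (8,1)
Step 2: enter (8,1), '.' pass, move right to (8,2)
Step 3: enter (8,2), '.' pass, move right to (8,3)
Step 4: enter (8,3), '.' pass, move right to (8,4)
Step 5: enter (8,4), '.' pass, move right to (8,5)
Step 6: enter (8,5), '.' pass, move right to (8,6)
Step 7: enter (8,6), '.' pass, move right to (8,7)
Step 8: enter (8,7), '\' deflects right->down, move down to (9,7)
Step 9: at (9,7) — EXIT via bottom edge, pos 7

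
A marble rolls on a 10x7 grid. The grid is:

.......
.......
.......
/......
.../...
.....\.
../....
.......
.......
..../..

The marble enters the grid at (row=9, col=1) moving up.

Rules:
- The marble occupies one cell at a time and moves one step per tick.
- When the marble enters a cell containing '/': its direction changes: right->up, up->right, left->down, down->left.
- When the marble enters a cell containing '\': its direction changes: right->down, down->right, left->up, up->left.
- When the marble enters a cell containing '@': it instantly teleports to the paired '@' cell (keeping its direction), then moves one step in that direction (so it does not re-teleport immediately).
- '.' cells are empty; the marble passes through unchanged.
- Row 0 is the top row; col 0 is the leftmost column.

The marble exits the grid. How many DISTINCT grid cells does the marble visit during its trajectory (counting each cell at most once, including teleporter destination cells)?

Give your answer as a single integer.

Answer: 10

Derivation:
Step 1: enter (9,1), '.' pass, move up to (8,1)
Step 2: enter (8,1), '.' pass, move up to (7,1)
Step 3: enter (7,1), '.' pass, move up to (6,1)
Step 4: enter (6,1), '.' pass, move up to (5,1)
Step 5: enter (5,1), '.' pass, move up to (4,1)
Step 6: enter (4,1), '.' pass, move up to (3,1)
Step 7: enter (3,1), '.' pass, move up to (2,1)
Step 8: enter (2,1), '.' pass, move up to (1,1)
Step 9: enter (1,1), '.' pass, move up to (0,1)
Step 10: enter (0,1), '.' pass, move up to (-1,1)
Step 11: at (-1,1) — EXIT via top edge, pos 1
Distinct cells visited: 10 (path length 10)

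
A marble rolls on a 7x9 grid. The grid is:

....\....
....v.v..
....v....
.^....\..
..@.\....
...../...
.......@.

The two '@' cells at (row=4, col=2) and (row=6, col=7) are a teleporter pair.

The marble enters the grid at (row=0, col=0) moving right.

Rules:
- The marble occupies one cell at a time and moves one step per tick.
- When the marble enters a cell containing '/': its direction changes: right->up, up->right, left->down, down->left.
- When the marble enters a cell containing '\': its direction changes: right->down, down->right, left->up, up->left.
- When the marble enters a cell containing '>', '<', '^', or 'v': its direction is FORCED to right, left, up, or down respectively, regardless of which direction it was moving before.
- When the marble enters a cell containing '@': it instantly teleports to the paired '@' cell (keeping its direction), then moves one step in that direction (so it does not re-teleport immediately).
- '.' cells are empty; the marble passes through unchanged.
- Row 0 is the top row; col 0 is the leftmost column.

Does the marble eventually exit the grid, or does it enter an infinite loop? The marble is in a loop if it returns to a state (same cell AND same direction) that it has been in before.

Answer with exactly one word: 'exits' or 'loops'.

Answer: exits

Derivation:
Step 1: enter (0,0), '.' pass, move right to (0,1)
Step 2: enter (0,1), '.' pass, move right to (0,2)
Step 3: enter (0,2), '.' pass, move right to (0,3)
Step 4: enter (0,3), '.' pass, move right to (0,4)
Step 5: enter (0,4), '\' deflects right->down, move down to (1,4)
Step 6: enter (1,4), 'v' forces down->down, move down to (2,4)
Step 7: enter (2,4), 'v' forces down->down, move down to (3,4)
Step 8: enter (3,4), '.' pass, move down to (4,4)
Step 9: enter (4,4), '\' deflects down->right, move right to (4,5)
Step 10: enter (4,5), '.' pass, move right to (4,6)
Step 11: enter (4,6), '.' pass, move right to (4,7)
Step 12: enter (4,7), '.' pass, move right to (4,8)
Step 13: enter (4,8), '.' pass, move right to (4,9)
Step 14: at (4,9) — EXIT via right edge, pos 4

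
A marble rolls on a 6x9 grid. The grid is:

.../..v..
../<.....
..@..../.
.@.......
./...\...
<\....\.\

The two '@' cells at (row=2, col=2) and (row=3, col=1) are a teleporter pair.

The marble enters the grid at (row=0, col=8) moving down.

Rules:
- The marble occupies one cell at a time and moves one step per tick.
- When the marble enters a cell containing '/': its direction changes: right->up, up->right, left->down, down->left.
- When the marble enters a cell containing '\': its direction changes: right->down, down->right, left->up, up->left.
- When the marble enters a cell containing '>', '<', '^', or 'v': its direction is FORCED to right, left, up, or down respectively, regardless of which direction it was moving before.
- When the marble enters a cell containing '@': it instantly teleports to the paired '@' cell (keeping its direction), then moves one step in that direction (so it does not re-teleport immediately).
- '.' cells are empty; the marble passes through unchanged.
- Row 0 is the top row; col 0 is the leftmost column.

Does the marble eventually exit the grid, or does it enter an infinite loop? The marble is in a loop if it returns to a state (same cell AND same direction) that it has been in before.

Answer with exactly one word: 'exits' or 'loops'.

Step 1: enter (0,8), '.' pass, move down to (1,8)
Step 2: enter (1,8), '.' pass, move down to (2,8)
Step 3: enter (2,8), '.' pass, move down to (3,8)
Step 4: enter (3,8), '.' pass, move down to (4,8)
Step 5: enter (4,8), '.' pass, move down to (5,8)
Step 6: enter (5,8), '\' deflects down->right, move right to (5,9)
Step 7: at (5,9) — EXIT via right edge, pos 5

Answer: exits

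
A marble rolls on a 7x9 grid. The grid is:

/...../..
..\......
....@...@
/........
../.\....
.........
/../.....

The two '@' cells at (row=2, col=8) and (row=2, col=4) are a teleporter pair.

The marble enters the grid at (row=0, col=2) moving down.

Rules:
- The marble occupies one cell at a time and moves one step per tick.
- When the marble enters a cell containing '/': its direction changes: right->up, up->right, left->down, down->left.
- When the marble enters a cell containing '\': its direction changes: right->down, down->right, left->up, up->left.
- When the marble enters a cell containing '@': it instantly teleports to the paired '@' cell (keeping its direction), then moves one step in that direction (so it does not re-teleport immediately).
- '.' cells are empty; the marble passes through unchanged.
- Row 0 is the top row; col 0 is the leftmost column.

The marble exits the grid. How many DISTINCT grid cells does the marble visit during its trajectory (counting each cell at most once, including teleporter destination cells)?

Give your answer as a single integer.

Answer: 8

Derivation:
Step 1: enter (0,2), '.' pass, move down to (1,2)
Step 2: enter (1,2), '\' deflects down->right, move right to (1,3)
Step 3: enter (1,3), '.' pass, move right to (1,4)
Step 4: enter (1,4), '.' pass, move right to (1,5)
Step 5: enter (1,5), '.' pass, move right to (1,6)
Step 6: enter (1,6), '.' pass, move right to (1,7)
Step 7: enter (1,7), '.' pass, move right to (1,8)
Step 8: enter (1,8), '.' pass, move right to (1,9)
Step 9: at (1,9) — EXIT via right edge, pos 1
Distinct cells visited: 8 (path length 8)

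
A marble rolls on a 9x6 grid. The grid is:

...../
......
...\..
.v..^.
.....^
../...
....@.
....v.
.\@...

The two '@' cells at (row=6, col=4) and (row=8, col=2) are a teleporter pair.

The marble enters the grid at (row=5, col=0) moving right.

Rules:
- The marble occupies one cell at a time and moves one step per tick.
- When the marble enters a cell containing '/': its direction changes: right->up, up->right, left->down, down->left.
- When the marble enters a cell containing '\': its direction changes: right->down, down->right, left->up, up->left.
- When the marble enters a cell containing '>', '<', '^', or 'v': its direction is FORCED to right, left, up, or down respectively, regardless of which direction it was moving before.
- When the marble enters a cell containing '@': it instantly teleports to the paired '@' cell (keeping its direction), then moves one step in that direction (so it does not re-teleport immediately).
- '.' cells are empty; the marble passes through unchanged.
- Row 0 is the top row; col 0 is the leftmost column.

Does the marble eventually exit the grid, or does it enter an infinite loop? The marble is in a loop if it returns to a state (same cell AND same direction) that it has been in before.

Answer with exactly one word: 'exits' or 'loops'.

Answer: exits

Derivation:
Step 1: enter (5,0), '.' pass, move right to (5,1)
Step 2: enter (5,1), '.' pass, move right to (5,2)
Step 3: enter (5,2), '/' deflects right->up, move up to (4,2)
Step 4: enter (4,2), '.' pass, move up to (3,2)
Step 5: enter (3,2), '.' pass, move up to (2,2)
Step 6: enter (2,2), '.' pass, move up to (1,2)
Step 7: enter (1,2), '.' pass, move up to (0,2)
Step 8: enter (0,2), '.' pass, move up to (-1,2)
Step 9: at (-1,2) — EXIT via top edge, pos 2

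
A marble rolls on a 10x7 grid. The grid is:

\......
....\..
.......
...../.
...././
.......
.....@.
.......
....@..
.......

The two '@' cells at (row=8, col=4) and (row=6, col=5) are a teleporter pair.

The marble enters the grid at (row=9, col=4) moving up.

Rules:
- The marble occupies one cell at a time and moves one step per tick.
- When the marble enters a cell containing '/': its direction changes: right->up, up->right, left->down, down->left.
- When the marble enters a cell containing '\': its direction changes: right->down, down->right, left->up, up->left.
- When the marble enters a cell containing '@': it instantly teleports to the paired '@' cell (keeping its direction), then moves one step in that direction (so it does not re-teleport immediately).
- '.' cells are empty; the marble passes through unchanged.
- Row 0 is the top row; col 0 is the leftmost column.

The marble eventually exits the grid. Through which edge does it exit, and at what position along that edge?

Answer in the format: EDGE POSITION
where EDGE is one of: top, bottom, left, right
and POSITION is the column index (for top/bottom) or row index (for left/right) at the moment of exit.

Step 1: enter (9,4), '.' pass, move up to (8,4)
Step 2: enter (8,4), '@' teleport (8,4)->(6,5), also enter (6,5), move up to (5,5)
Step 3: enter (5,5), '.' pass, move up to (4,5)
Step 4: enter (4,5), '.' pass, move up to (3,5)
Step 5: enter (3,5), '/' deflects up->right, move right to (3,6)
Step 6: enter (3,6), '.' pass, move right to (3,7)
Step 7: at (3,7) — EXIT via right edge, pos 3

Answer: right 3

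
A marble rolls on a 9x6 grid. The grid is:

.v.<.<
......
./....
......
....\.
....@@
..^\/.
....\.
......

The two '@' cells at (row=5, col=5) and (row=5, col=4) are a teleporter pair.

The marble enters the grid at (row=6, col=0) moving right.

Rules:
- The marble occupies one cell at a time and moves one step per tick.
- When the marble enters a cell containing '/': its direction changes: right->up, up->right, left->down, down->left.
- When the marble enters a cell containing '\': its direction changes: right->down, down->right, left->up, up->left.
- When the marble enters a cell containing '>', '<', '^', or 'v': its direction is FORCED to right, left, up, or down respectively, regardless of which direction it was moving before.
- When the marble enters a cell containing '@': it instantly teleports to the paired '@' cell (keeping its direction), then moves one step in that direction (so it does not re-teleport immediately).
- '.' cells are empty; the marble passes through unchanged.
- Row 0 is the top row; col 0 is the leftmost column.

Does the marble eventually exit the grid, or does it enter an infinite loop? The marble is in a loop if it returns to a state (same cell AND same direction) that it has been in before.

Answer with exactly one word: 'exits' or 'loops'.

Step 1: enter (6,0), '.' pass, move right to (6,1)
Step 2: enter (6,1), '.' pass, move right to (6,2)
Step 3: enter (6,2), '^' forces right->up, move up to (5,2)
Step 4: enter (5,2), '.' pass, move up to (4,2)
Step 5: enter (4,2), '.' pass, move up to (3,2)
Step 6: enter (3,2), '.' pass, move up to (2,2)
Step 7: enter (2,2), '.' pass, move up to (1,2)
Step 8: enter (1,2), '.' pass, move up to (0,2)
Step 9: enter (0,2), '.' pass, move up to (-1,2)
Step 10: at (-1,2) — EXIT via top edge, pos 2

Answer: exits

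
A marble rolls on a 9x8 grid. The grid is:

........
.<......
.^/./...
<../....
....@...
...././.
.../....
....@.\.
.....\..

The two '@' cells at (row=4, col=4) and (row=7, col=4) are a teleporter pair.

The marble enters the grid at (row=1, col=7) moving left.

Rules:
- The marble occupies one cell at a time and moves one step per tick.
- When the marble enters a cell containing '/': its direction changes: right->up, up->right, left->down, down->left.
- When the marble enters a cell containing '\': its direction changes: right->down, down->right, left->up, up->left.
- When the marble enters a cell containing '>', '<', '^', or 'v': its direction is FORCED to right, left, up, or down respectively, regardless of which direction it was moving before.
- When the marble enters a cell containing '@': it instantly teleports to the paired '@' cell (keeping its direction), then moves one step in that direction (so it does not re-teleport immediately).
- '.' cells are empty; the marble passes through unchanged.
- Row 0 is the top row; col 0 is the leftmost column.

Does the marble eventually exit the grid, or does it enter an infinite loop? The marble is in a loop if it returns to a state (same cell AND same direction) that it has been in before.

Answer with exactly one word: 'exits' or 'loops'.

Answer: exits

Derivation:
Step 1: enter (1,7), '.' pass, move left to (1,6)
Step 2: enter (1,6), '.' pass, move left to (1,5)
Step 3: enter (1,5), '.' pass, move left to (1,4)
Step 4: enter (1,4), '.' pass, move left to (1,3)
Step 5: enter (1,3), '.' pass, move left to (1,2)
Step 6: enter (1,2), '.' pass, move left to (1,1)
Step 7: enter (1,1), '<' forces left->left, move left to (1,0)
Step 8: enter (1,0), '.' pass, move left to (1,-1)
Step 9: at (1,-1) — EXIT via left edge, pos 1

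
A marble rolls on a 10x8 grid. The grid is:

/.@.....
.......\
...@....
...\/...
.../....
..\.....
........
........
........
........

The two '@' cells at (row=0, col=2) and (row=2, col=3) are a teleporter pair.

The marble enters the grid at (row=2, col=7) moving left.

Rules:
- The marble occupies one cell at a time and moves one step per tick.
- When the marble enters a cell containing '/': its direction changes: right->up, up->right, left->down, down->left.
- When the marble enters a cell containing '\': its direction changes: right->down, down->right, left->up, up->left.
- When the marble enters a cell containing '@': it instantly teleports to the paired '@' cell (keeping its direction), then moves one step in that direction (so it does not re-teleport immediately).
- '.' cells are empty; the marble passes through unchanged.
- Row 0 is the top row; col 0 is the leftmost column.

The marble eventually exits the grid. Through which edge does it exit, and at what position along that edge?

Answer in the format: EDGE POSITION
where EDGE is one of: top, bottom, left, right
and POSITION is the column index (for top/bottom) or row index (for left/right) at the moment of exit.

Step 1: enter (2,7), '.' pass, move left to (2,6)
Step 2: enter (2,6), '.' pass, move left to (2,5)
Step 3: enter (2,5), '.' pass, move left to (2,4)
Step 4: enter (2,4), '.' pass, move left to (2,3)
Step 5: enter (2,3), '@' teleport (2,3)->(0,2), also enter (0,2), move left to (0,1)
Step 6: enter (0,1), '.' pass, move left to (0,0)
Step 7: enter (0,0), '/' deflects left->down, move down to (1,0)
Step 8: enter (1,0), '.' pass, move down to (2,0)
Step 9: enter (2,0), '.' pass, move down to (3,0)
Step 10: enter (3,0), '.' pass, move down to (4,0)
Step 11: enter (4,0), '.' pass, move down to (5,0)
Step 12: enter (5,0), '.' pass, move down to (6,0)
Step 13: enter (6,0), '.' pass, move down to (7,0)
Step 14: enter (7,0), '.' pass, move down to (8,0)
Step 15: enter (8,0), '.' pass, move down to (9,0)
Step 16: enter (9,0), '.' pass, move down to (10,0)
Step 17: at (10,0) — EXIT via bottom edge, pos 0

Answer: bottom 0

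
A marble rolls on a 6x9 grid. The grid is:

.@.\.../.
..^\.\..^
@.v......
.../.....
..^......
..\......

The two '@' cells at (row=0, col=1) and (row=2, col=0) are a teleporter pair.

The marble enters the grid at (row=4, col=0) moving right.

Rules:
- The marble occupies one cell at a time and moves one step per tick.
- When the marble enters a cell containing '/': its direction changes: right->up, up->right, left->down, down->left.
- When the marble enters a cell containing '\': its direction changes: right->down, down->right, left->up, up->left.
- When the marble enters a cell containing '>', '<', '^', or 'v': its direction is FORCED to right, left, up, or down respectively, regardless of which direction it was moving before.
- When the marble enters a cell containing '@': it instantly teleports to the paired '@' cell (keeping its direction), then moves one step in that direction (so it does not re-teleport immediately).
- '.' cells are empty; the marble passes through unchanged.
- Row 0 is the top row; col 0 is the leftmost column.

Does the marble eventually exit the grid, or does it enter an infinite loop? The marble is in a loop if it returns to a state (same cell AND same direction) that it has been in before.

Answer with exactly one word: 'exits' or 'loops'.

Step 1: enter (4,0), '.' pass, move right to (4,1)
Step 2: enter (4,1), '.' pass, move right to (4,2)
Step 3: enter (4,2), '^' forces right->up, move up to (3,2)
Step 4: enter (3,2), '.' pass, move up to (2,2)
Step 5: enter (2,2), 'v' forces up->down, move down to (3,2)
Step 6: enter (3,2), '.' pass, move down to (4,2)
Step 7: enter (4,2), '^' forces down->up, move up to (3,2)
Step 8: at (3,2) dir=up — LOOP DETECTED (seen before)

Answer: loops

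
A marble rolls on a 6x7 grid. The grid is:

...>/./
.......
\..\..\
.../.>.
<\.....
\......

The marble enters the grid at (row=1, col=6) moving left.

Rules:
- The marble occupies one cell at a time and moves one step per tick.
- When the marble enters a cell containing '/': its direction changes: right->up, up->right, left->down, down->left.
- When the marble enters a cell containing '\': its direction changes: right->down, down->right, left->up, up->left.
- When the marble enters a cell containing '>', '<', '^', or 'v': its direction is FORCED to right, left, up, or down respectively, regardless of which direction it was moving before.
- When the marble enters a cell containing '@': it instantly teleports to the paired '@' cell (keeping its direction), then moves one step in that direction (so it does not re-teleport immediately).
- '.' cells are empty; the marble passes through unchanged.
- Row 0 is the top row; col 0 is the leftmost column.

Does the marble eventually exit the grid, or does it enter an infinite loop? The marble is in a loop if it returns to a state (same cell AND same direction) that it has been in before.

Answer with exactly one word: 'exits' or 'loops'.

Answer: exits

Derivation:
Step 1: enter (1,6), '.' pass, move left to (1,5)
Step 2: enter (1,5), '.' pass, move left to (1,4)
Step 3: enter (1,4), '.' pass, move left to (1,3)
Step 4: enter (1,3), '.' pass, move left to (1,2)
Step 5: enter (1,2), '.' pass, move left to (1,1)
Step 6: enter (1,1), '.' pass, move left to (1,0)
Step 7: enter (1,0), '.' pass, move left to (1,-1)
Step 8: at (1,-1) — EXIT via left edge, pos 1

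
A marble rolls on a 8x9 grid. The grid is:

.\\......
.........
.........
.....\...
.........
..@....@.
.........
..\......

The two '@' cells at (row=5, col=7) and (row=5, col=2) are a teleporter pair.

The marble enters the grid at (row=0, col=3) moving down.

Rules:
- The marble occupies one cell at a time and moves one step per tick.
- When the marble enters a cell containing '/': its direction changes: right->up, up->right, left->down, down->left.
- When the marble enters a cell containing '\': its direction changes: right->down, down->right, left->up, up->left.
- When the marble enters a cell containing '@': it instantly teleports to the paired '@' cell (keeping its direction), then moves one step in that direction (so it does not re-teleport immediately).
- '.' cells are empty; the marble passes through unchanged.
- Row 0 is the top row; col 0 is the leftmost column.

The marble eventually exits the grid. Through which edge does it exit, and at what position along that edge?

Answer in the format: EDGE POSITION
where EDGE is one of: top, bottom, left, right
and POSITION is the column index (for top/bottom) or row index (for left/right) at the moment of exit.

Answer: bottom 3

Derivation:
Step 1: enter (0,3), '.' pass, move down to (1,3)
Step 2: enter (1,3), '.' pass, move down to (2,3)
Step 3: enter (2,3), '.' pass, move down to (3,3)
Step 4: enter (3,3), '.' pass, move down to (4,3)
Step 5: enter (4,3), '.' pass, move down to (5,3)
Step 6: enter (5,3), '.' pass, move down to (6,3)
Step 7: enter (6,3), '.' pass, move down to (7,3)
Step 8: enter (7,3), '.' pass, move down to (8,3)
Step 9: at (8,3) — EXIT via bottom edge, pos 3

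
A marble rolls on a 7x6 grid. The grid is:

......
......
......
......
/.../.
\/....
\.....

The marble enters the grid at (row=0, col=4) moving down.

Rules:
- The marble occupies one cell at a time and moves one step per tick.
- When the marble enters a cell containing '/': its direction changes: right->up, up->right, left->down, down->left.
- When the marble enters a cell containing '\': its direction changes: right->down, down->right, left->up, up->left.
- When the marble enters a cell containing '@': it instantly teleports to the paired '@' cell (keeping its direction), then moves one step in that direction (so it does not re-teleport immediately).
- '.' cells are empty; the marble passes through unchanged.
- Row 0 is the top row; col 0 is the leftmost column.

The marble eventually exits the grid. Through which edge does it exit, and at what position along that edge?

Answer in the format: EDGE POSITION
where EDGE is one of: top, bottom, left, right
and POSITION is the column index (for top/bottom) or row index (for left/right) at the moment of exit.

Step 1: enter (0,4), '.' pass, move down to (1,4)
Step 2: enter (1,4), '.' pass, move down to (2,4)
Step 3: enter (2,4), '.' pass, move down to (3,4)
Step 4: enter (3,4), '.' pass, move down to (4,4)
Step 5: enter (4,4), '/' deflects down->left, move left to (4,3)
Step 6: enter (4,3), '.' pass, move left to (4,2)
Step 7: enter (4,2), '.' pass, move left to (4,1)
Step 8: enter (4,1), '.' pass, move left to (4,0)
Step 9: enter (4,0), '/' deflects left->down, move down to (5,0)
Step 10: enter (5,0), '\' deflects down->right, move right to (5,1)
Step 11: enter (5,1), '/' deflects right->up, move up to (4,1)
Step 12: enter (4,1), '.' pass, move up to (3,1)
Step 13: enter (3,1), '.' pass, move up to (2,1)
Step 14: enter (2,1), '.' pass, move up to (1,1)
Step 15: enter (1,1), '.' pass, move up to (0,1)
Step 16: enter (0,1), '.' pass, move up to (-1,1)
Step 17: at (-1,1) — EXIT via top edge, pos 1

Answer: top 1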